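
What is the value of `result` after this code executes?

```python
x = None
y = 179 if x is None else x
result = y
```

x = None; y = 179; result = 179

179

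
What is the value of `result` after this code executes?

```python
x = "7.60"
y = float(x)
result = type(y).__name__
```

x is str; y is float; result = 'float'

'float'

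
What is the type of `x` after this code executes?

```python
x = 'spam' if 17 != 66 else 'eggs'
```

Both branches of conditional are str

str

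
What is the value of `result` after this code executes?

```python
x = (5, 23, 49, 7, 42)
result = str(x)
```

x = (5, 23, 49, 7, 42); result = '(5, 23, 49, 7, 42)'

'(5, 23, 49, 7, 42)'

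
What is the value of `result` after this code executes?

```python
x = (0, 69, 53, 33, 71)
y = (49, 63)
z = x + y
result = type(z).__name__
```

x is tuple; y is tuple; z is tuple; result = 'tuple'

'tuple'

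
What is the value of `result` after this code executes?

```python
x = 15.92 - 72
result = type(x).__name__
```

x is float; result = 'float'

'float'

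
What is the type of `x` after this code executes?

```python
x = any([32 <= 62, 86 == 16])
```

any() returns bool

bool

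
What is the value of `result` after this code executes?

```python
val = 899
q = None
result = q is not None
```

val = 899; q = None; result = False

False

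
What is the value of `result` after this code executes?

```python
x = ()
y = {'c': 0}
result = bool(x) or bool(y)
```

x = (); y = {'c': 0}; result = True

True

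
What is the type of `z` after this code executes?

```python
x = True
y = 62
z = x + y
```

bool + int = int (bool is subclass of int)

int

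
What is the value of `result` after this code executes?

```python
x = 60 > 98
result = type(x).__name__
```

x is bool; result = 'bool'

'bool'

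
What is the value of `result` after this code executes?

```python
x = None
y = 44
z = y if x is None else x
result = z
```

x = None; y = 44; z = 44; result = 44

44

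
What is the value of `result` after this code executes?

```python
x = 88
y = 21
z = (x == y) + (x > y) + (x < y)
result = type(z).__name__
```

x is int; y is int; z is int; result = 'int'

'int'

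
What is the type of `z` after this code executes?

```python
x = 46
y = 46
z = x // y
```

int // int = int

int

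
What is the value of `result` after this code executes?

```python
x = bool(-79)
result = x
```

x = True; result = True

True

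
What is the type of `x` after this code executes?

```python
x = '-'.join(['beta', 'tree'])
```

str.join() returns str

str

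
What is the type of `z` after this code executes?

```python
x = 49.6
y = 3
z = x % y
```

float % int = float

float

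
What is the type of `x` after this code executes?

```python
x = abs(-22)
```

abs() of int returns int

int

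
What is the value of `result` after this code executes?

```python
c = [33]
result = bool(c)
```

c = [33]; result = True

True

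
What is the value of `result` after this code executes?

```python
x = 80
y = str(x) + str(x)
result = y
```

x = 80; y = '8080'; result = '8080'

'8080'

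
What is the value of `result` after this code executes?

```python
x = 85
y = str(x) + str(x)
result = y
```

x = 85; y = '8585'; result = '8585'

'8585'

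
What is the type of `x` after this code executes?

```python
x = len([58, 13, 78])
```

len() always returns int

int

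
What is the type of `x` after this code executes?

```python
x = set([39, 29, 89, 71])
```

set() constructor returns set

set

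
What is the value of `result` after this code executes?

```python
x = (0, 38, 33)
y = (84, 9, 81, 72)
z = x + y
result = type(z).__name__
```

x is tuple; y is tuple; z is tuple; result = 'tuple'

'tuple'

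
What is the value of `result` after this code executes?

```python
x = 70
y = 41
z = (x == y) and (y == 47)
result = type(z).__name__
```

x is int; y is int; z is bool; result = 'bool'

'bool'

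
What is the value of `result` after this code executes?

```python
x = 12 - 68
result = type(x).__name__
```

x is int; result = 'int'

'int'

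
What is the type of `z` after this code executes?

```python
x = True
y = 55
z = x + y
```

bool + int = int (bool is subclass of int)

int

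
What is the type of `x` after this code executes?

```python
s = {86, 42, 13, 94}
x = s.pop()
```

Popping from set[int] returns int

int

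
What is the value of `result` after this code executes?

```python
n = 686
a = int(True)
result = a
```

n = 686; a = 1; result = 1

1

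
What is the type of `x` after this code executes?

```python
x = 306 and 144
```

'and' with truthy values returns last operand (int)

int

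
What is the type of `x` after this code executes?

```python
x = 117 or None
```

'or' returns first truthy value

int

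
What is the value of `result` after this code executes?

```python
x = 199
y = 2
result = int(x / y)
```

x = 199; y = 2; result = 99

99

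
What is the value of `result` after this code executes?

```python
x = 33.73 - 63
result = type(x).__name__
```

x is float; result = 'float'

'float'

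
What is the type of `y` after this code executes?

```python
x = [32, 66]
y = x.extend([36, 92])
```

list.extend() returns None

NoneType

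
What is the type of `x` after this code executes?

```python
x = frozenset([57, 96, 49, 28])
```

frozenset() returns frozenset

frozenset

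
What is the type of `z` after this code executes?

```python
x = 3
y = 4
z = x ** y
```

positive int ** positive int = int

int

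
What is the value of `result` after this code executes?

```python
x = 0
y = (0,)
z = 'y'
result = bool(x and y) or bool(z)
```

x = 0; y = (0,); z = 'y'; result = True

True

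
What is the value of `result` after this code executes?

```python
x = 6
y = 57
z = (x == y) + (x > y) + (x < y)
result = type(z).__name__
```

x is int; y is int; z is int; result = 'int'

'int'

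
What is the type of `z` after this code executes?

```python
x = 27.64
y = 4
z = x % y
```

float % int = float

float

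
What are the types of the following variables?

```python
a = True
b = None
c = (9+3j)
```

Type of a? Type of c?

a is assigned the constant True, which has type bool; c is assigned (9+3j), an int plus an imaginary literal (j suffix), which evaluates to complex

bool, complex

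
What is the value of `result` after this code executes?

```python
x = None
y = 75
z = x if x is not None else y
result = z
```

x = None; y = 75; z = 75; result = 75

75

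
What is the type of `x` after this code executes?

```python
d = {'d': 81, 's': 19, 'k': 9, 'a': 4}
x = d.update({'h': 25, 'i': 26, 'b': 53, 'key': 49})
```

dict.update() returns None

NoneType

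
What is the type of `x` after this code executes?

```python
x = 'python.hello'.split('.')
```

str.split() returns list

list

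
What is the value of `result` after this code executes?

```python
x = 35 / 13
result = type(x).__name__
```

x is float; result = 'float'

'float'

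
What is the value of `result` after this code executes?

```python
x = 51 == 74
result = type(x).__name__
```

x is bool; result = 'bool'

'bool'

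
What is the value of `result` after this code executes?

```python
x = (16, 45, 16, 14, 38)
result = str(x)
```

x = (16, 45, 16, 14, 38); result = '(16, 45, 16, 14, 38)'

'(16, 45, 16, 14, 38)'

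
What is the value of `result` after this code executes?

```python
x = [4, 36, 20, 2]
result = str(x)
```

x = [4, 36, 20, 2]; result = '[4, 36, 20, 2]'

'[4, 36, 20, 2]'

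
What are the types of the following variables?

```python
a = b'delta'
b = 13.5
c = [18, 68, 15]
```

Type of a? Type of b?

a is assigned a bytes literal (b'...' prefix); b is assigned a number with a decimal point, so it is a float

bytes, float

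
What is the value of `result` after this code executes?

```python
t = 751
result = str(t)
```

t = 751; result = '751'

'751'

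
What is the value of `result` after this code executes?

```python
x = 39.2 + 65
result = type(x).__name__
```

x is float; result = 'float'

'float'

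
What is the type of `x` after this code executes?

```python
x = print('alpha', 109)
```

print() returns None

NoneType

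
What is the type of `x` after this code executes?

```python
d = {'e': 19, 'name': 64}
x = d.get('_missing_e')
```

dict.get() returns None when key not found

NoneType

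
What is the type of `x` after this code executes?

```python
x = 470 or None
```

'or' returns first truthy value

int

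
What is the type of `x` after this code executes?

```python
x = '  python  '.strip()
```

str.strip() returns str

str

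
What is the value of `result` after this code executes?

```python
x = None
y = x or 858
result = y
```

x = None; y = 858; result = 858

858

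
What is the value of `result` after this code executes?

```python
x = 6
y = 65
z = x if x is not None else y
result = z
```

x = 6; y = 65; z = 6; result = 6

6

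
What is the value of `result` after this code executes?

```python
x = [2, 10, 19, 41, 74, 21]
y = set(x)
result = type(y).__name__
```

x is list; y is set; result = 'set'

'set'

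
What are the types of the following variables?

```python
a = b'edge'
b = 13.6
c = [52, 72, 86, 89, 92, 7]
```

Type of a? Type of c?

a is assigned a bytes literal (b'...' prefix); c is assigned a list literal (square brackets)

bytes, list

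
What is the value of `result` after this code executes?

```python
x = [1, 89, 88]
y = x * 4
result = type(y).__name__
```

x is list; y is list; result = 'list'

'list'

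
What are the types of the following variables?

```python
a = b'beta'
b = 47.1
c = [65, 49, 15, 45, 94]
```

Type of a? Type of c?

a is assigned a bytes literal (b'...' prefix); c is assigned a list literal (square brackets)

bytes, list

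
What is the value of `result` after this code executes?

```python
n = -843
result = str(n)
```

n = -843; result = '-843'

'-843'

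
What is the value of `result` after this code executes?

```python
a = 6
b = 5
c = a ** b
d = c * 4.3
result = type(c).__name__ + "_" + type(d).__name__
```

a is int; b is int; c is int; d is float; result = 'int_float'

'int_float'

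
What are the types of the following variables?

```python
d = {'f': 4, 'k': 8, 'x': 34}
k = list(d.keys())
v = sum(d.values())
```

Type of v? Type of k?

sum of ints is int; list() converts to list

int, list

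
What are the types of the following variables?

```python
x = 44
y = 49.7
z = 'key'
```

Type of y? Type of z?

y is assigned a number with a decimal point, so it is a float; z is assigned a quoted string literal, so it is a str

float, str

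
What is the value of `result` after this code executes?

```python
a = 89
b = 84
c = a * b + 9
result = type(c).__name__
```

a is int; b is int; c is int; result = 'int'

'int'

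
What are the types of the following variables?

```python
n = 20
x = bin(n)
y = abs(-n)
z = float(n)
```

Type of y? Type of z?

abs() of int returns int; float() returns float

int, float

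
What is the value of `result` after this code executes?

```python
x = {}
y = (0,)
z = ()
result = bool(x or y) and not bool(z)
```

x = {}; y = (0,); z = (); result = True

True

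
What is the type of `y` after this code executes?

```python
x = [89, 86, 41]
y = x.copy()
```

list.copy() returns list

list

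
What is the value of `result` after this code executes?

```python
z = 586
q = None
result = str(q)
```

z = 586; q = None; result = 'None'

'None'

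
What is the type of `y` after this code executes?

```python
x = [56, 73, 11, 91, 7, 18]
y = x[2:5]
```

Slicing a list returns a list

list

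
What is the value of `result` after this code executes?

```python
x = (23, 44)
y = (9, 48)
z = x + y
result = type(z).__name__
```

x is tuple; y is tuple; z is tuple; result = 'tuple'

'tuple'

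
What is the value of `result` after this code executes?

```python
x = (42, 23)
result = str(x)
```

x = (42, 23); result = '(42, 23)'

'(42, 23)'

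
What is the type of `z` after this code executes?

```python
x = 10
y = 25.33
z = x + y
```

int + float = float

float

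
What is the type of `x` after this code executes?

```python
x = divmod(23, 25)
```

divmod() returns tuple of (quotient, remainder)

tuple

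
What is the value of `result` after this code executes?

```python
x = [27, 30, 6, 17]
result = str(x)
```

x = [27, 30, 6, 17]; result = '[27, 30, 6, 17]'

'[27, 30, 6, 17]'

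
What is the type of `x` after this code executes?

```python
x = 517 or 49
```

'or' returns first truthy value (int)

int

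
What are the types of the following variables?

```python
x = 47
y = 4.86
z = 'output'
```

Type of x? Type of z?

x is assigned a bare integer (no decimal point), so it is an int; z is assigned a quoted string literal, so it is a str

int, str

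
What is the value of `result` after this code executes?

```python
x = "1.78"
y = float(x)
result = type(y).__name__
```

x is str; y is float; result = 'float'

'float'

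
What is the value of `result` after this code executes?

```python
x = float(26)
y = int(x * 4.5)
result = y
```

x = 26.0; y = 117; result = 117

117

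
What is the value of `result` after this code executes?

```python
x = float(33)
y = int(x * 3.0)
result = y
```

x = 33.0; y = 99; result = 99

99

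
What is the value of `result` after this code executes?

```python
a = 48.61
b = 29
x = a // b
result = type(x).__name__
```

a is float; b is int; x is float; result = 'float'

'float'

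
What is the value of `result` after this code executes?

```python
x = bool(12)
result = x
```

x = True; result = True

True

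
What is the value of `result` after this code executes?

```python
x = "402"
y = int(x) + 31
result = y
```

x = '402'; y = 433; result = 433

433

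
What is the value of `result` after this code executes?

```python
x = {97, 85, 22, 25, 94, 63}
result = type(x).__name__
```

x is set; result = 'set'

'set'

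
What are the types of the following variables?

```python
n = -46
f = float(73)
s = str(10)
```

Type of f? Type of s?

f is assigned the result of calling float(), which returns a float; s is assigned the result of calling str(), which returns a str

float, str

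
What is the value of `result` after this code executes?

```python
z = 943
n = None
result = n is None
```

z = 943; n = None; result = True

True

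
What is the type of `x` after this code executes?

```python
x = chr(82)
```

chr() returns str (single char)

str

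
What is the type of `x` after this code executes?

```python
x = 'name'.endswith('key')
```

str.endswith() returns bool

bool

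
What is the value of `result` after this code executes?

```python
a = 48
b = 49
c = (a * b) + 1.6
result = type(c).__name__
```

a is int; b is int; c is float; result = 'float'

'float'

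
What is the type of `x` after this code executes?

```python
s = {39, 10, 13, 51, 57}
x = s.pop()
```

Popping from set[int] returns int

int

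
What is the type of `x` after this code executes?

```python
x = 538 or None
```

'or' returns first truthy value

int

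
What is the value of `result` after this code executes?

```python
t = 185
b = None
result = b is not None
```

t = 185; b = None; result = False

False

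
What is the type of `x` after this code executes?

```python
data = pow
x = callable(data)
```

callable() returns bool

bool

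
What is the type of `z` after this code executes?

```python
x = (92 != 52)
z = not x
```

'not' returns bool

bool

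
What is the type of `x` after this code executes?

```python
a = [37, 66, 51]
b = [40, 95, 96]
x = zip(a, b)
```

zip() returns a zip object

zip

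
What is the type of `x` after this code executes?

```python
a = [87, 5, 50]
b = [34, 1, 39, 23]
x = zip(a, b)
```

zip() returns a zip object

zip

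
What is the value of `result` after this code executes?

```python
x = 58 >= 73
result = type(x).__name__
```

x is bool; result = 'bool'

'bool'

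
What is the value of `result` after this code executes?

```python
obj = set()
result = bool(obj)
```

obj = set(); result = False

False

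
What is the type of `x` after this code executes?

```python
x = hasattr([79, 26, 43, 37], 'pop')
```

hasattr() returns bool

bool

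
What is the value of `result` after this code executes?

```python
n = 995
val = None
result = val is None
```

n = 995; val = None; result = True

True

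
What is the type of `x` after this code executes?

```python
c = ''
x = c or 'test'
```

'or' returns first truthy value (str)

str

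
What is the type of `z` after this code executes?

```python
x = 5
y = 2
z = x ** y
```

positive int ** positive int = int

int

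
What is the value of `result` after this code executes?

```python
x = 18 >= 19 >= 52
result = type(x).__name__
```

x is bool; result = 'bool'

'bool'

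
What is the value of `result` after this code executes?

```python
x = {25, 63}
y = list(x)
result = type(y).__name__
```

x is set; y is list; result = 'list'

'list'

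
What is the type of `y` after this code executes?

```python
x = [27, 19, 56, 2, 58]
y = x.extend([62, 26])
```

list.extend() returns None

NoneType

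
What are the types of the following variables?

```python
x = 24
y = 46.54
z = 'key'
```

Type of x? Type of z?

x is assigned a bare integer (no decimal point), so it is an int; z is assigned a quoted string literal, so it is a str

int, str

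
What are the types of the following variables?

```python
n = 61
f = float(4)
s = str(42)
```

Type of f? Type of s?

f is assigned the result of calling float(), which returns a float; s is assigned the result of calling str(), which returns a str

float, str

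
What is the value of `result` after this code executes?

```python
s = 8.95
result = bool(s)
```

s = 8.95; result = True

True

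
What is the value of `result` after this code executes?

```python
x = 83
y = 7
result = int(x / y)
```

x = 83; y = 7; result = 11

11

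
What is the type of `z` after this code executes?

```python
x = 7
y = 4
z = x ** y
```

positive int ** positive int = int

int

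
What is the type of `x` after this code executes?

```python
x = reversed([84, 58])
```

reversed() on a list returns list_reverseiterator

list_reverseiterator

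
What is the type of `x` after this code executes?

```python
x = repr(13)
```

repr() returns str

str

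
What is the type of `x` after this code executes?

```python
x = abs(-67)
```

abs() of int returns int

int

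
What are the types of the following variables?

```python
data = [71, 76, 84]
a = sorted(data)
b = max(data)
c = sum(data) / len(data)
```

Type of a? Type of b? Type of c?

sorted() returns list; max of ints returns int; int / int = float

list, int, float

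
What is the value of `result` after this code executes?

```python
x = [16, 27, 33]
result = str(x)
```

x = [16, 27, 33]; result = '[16, 27, 33]'

'[16, 27, 33]'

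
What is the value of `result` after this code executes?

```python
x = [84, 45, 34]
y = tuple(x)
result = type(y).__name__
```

x is list; y is tuple; result = 'tuple'

'tuple'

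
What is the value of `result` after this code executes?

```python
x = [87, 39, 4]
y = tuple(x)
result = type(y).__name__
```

x is list; y is tuple; result = 'tuple'

'tuple'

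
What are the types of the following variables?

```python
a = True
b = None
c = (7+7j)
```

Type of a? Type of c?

a is assigned the constant True, which has type bool; c is assigned (7+7j), an int plus an imaginary literal (j suffix), which evaluates to complex

bool, complex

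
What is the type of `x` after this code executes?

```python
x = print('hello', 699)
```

print() returns None

NoneType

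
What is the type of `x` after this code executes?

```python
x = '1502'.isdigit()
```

str.isdigit() returns bool

bool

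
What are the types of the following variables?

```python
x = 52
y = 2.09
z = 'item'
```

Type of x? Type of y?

x is assigned a bare integer (no decimal point), so it is an int; y is assigned a number with a decimal point, so it is a float

int, float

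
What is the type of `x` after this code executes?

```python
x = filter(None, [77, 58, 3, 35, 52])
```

filter() returns a filter object

filter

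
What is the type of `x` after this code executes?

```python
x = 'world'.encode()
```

str.encode() returns bytes

bytes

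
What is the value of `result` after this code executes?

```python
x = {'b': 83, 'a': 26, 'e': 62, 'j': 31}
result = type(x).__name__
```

x is dict; result = 'dict'

'dict'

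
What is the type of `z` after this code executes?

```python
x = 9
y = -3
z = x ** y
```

int ** negative = float

float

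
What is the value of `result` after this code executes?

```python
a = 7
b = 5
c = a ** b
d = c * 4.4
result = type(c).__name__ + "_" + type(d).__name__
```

a is int; b is int; c is int; d is float; result = 'int_float'

'int_float'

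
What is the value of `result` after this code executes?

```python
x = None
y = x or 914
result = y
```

x = None; y = 914; result = 914

914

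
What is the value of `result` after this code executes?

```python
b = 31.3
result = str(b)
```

b = 31.3; result = '31.3'

'31.3'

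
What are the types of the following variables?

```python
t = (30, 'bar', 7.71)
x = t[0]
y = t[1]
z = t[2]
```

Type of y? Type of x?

tuple[1] is str; tuple[0] is int

str, int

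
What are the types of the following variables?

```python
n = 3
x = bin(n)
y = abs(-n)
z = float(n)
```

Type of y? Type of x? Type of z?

abs() of int returns int; bin() returns str; float() returns float

int, str, float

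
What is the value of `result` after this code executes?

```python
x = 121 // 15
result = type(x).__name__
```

x is int; result = 'int'

'int'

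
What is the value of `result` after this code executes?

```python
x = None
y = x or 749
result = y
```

x = None; y = 749; result = 749

749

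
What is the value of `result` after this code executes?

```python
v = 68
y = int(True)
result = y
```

v = 68; y = 1; result = 1

1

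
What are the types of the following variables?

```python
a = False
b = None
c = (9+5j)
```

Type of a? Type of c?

a is assigned the constant False, which has type bool; c is assigned (9+5j), an int plus an imaginary literal (j suffix), which evaluates to complex

bool, complex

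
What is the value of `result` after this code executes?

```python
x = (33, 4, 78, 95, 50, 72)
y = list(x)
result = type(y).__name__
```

x is tuple; y is list; result = 'list'

'list'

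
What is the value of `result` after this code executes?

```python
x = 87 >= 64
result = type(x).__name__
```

x is bool; result = 'bool'

'bool'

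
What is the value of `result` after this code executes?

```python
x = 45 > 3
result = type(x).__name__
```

x is bool; result = 'bool'

'bool'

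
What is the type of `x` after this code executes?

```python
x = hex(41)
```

hex() returns str representation

str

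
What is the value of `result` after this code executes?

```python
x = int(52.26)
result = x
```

x = 52; result = 52

52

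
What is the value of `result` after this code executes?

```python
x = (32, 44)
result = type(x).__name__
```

x is tuple; result = 'tuple'

'tuple'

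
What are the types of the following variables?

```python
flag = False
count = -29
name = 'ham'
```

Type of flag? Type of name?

flag is assigned the constant False, which has type bool; name is assigned a quoted string literal, so it is a str

bool, str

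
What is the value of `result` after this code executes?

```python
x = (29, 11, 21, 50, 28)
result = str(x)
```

x = (29, 11, 21, 50, 28); result = '(29, 11, 21, 50, 28)'

'(29, 11, 21, 50, 28)'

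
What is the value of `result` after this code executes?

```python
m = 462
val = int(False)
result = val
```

m = 462; val = 0; result = 0

0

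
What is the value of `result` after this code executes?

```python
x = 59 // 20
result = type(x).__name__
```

x is int; result = 'int'

'int'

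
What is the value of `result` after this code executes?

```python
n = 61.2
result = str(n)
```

n = 61.2; result = '61.2'

'61.2'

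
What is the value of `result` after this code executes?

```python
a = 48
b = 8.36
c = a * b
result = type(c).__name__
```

a is int; b is float; c is float; result = 'float'

'float'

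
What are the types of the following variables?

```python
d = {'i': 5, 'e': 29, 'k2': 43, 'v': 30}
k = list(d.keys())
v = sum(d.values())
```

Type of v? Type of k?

sum of ints is int; list() converts to list

int, list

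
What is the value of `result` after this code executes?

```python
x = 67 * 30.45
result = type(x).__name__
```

x is float; result = 'float'

'float'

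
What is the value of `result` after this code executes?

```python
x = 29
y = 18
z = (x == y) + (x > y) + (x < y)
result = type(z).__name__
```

x is int; y is int; z is int; result = 'int'

'int'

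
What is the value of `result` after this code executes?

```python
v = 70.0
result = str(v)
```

v = 70.0; result = '70.0'

'70.0'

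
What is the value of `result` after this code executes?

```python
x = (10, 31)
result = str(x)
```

x = (10, 31); result = '(10, 31)'

'(10, 31)'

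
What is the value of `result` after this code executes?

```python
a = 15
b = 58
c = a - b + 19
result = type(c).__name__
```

a is int; b is int; c is int; result = 'int'

'int'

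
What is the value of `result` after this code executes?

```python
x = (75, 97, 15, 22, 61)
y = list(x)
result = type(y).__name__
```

x is tuple; y is list; result = 'list'

'list'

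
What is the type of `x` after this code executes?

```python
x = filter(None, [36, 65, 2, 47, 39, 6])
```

filter() returns a filter object

filter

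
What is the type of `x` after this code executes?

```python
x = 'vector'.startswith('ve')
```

str.startswith() returns bool

bool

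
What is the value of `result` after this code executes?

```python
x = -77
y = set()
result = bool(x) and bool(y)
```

x = -77; y = set(); result = False

False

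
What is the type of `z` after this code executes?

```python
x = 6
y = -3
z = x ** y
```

int ** negative = float

float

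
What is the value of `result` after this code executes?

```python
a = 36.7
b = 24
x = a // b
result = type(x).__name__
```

a is float; b is int; x is float; result = 'float'

'float'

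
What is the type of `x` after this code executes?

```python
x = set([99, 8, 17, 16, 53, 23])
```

set() constructor returns set

set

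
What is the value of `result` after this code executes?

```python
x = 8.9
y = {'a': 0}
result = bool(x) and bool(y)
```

x = 8.9; y = {'a': 0}; result = True

True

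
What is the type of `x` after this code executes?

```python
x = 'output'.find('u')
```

str.find() returns int index

int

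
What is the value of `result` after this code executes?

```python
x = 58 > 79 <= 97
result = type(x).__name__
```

x is bool; result = 'bool'

'bool'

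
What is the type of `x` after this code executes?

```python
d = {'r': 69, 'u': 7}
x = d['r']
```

Accessing dict[str, int] with str key returns int

int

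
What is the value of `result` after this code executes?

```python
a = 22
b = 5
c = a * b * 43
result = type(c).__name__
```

a is int; b is int; c is int; result = 'int'

'int'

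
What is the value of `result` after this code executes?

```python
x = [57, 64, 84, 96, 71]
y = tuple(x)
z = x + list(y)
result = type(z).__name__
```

x is list; y is tuple; z is list; result = 'list'

'list'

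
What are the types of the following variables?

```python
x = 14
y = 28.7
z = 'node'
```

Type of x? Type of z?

x is assigned a bare integer (no decimal point), so it is an int; z is assigned a quoted string literal, so it is a str

int, str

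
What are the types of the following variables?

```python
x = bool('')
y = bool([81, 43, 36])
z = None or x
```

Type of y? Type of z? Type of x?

bool() returns bool; None or bool returns the bool; bool() returns bool

bool, bool, bool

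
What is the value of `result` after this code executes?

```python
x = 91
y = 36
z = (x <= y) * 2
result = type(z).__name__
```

x is int; y is int; z is int; result = 'int'

'int'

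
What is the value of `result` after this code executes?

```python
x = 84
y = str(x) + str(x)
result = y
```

x = 84; y = '8484'; result = '8484'

'8484'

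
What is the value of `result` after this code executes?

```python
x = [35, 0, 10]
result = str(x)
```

x = [35, 0, 10]; result = '[35, 0, 10]'

'[35, 0, 10]'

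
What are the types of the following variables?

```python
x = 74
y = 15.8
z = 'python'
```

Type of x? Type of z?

x is assigned a bare integer (no decimal point), so it is an int; z is assigned a quoted string literal, so it is a str

int, str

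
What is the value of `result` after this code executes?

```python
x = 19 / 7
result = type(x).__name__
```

x is float; result = 'float'

'float'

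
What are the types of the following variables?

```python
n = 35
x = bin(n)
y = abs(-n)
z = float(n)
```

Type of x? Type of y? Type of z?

bin() returns str; abs() of int returns int; float() returns float

str, int, float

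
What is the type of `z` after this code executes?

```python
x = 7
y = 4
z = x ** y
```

positive int ** positive int = int

int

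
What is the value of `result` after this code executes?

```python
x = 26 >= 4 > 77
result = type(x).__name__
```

x is bool; result = 'bool'

'bool'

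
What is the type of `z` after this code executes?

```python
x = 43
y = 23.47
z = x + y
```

int + float = float

float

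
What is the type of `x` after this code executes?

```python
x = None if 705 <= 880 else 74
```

705 <= 880 is True, so the if branch is taken

NoneType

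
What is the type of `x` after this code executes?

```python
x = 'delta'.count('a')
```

str.count() returns int

int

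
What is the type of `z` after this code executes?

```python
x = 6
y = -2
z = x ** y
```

int ** negative = float

float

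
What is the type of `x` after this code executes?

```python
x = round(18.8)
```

round() with no decimal places returns int

int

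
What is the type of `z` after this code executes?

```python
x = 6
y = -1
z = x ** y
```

int ** negative = float

float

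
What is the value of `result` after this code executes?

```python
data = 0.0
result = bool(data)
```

data = 0.0; result = False

False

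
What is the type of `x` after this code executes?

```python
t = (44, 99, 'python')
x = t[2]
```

Index 2 of tuple is a str literal

str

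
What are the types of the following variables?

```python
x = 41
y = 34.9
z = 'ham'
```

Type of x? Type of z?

x is assigned a bare integer (no decimal point), so it is an int; z is assigned a quoted string literal, so it is a str

int, str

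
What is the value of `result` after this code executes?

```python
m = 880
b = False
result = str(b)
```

m = 880; b = False; result = 'False'

'False'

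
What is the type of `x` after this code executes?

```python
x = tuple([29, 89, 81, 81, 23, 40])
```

tuple() constructor returns tuple

tuple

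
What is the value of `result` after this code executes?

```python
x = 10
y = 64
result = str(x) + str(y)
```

x = 10; y = 64; result = '1064'

'1064'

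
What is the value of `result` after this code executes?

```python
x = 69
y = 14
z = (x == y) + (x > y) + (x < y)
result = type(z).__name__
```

x is int; y is int; z is int; result = 'int'

'int'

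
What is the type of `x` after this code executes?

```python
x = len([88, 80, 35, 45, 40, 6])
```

len() always returns int

int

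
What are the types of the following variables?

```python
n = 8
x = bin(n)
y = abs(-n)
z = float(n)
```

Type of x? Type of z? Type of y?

bin() returns str; float() returns float; abs() of int returns int

str, float, int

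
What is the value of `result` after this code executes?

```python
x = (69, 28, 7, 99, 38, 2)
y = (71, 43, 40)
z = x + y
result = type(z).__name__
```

x is tuple; y is tuple; z is tuple; result = 'tuple'

'tuple'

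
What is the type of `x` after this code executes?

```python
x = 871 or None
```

'or' returns first truthy value

int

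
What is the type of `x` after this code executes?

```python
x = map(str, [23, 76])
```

map() returns a map object

map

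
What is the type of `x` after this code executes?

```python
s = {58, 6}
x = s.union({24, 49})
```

set.union() returns a new set

set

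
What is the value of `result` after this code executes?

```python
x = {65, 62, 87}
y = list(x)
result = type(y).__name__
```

x is set; y is list; result = 'list'

'list'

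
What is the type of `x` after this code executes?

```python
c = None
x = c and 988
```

'and' returns first falsy value (None)

NoneType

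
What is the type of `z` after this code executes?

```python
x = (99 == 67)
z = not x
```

'not' returns bool

bool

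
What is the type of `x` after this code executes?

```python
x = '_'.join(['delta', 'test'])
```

str.join() returns str

str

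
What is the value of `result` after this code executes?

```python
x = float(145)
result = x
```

x = 145.0; result = 145.0

145.0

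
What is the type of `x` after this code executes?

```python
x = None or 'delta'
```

'or' with None returns the other truthy value (str)

str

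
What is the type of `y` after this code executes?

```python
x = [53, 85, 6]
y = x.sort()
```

list.sort() returns None (mutates in place)

NoneType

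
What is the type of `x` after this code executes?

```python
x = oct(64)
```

oct() returns str representation

str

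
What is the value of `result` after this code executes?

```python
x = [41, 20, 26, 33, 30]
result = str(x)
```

x = [41, 20, 26, 33, 30]; result = '[41, 20, 26, 33, 30]'

'[41, 20, 26, 33, 30]'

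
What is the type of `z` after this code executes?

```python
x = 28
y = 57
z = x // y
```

int // int = int

int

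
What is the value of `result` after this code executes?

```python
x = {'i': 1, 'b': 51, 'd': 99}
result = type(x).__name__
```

x is dict; result = 'dict'

'dict'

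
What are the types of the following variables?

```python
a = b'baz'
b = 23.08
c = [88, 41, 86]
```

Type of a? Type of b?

a is assigned a bytes literal (b'...' prefix); b is assigned a number with a decimal point, so it is a float

bytes, float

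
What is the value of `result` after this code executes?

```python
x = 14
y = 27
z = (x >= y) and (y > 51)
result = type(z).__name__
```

x is int; y is int; z is bool; result = 'bool'

'bool'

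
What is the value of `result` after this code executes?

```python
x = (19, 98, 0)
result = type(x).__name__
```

x is tuple; result = 'tuple'

'tuple'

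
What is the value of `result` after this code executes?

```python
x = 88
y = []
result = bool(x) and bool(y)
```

x = 88; y = []; result = False

False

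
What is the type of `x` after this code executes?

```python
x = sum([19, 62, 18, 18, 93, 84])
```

sum() of ints returns int

int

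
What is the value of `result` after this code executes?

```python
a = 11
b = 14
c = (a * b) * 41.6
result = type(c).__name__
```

a is int; b is int; c is float; result = 'float'

'float'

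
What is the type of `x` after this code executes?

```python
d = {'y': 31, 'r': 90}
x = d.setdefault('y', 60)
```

dict.setdefault() returns the (existing or default) value

int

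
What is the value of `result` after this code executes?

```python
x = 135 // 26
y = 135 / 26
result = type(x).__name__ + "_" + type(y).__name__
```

x is int; y is float; result = 'int_float'

'int_float'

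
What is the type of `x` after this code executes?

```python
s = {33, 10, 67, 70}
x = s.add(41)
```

set.add() returns None (mutates in place)

NoneType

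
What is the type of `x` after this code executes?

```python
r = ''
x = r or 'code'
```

'or' returns first truthy value (str)

str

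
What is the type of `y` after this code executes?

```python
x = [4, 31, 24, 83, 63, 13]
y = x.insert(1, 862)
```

list.insert() returns None

NoneType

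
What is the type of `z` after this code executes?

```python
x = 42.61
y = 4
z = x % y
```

float % int = float

float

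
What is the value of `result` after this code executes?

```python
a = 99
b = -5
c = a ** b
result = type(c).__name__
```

a is int; b is int; c is float; result = 'float'

'float'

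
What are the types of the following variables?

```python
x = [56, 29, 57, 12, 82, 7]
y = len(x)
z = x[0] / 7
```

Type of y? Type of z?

len() returns int; int / int = float

int, float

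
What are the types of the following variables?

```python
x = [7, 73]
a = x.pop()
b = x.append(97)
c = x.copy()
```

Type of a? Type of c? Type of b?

pop() returns element; copy() returns list; append() returns None

int, list, NoneType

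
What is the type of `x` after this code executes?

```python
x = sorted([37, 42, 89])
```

sorted() always returns list

list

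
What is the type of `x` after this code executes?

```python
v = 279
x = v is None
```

'is' comparison returns bool

bool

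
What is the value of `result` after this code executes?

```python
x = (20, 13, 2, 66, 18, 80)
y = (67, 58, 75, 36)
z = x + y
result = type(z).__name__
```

x is tuple; y is tuple; z is tuple; result = 'tuple'

'tuple'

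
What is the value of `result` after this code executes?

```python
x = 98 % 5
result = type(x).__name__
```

x is int; result = 'int'

'int'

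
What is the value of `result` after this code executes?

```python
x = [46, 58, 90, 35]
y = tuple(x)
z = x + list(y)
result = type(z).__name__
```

x is list; y is tuple; z is list; result = 'list'

'list'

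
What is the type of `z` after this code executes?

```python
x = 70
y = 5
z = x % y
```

int % int = int

int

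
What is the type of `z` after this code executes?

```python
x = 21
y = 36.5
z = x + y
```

int + float = float

float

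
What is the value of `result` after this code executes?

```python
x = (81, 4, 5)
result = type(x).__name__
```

x is tuple; result = 'tuple'

'tuple'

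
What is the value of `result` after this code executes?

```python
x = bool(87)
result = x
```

x = True; result = True

True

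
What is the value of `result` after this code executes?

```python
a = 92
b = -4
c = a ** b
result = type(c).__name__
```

a is int; b is int; c is float; result = 'float'

'float'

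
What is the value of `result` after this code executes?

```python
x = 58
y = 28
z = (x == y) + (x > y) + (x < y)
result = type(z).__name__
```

x is int; y is int; z is int; result = 'int'

'int'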